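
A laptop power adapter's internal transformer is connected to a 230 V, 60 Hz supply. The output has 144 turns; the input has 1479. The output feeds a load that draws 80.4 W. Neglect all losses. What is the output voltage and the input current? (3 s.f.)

V_out ≈ 22.4 V, I_in ≈ 0.350 A

V_out = V_in × N_out/N_in = 230 × 144/1479 = 22.394 V.
I_out = P/V_out = 80.4/22.394 = 3.5903 A.
I_in = I_out × N_out/N_in = 3.5903 × 144/1479 = 0.350 A.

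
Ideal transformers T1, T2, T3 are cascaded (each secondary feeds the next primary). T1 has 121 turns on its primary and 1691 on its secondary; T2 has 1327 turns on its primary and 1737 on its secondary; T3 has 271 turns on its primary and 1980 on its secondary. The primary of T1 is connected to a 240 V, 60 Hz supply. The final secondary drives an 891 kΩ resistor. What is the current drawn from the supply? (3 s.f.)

I_supply ≈ 4.81 A

After T1: V = 240.00 × 1691/121 = 3354.0 V.
After T2: V = 3354.0 × 1737/1327 = 4390.3 V.
After T3: V = 4390.3 × 1980/271 = 32077 V.
I_load = 32077/891000 = 0.036001 A, so P_out = 32077 × 0.036001 = 1154.8 W.
All ideal ⇒ P_in = P_out, so I_supply = 1154.8/240 = 4.81 A.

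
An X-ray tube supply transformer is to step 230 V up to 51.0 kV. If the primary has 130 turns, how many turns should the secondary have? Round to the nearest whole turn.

N_s/N_p = V_s/V_p, so N_s = 130 × 51000/230 = 28826.1 ≈ 28826 turns.

N_s = 28826 turns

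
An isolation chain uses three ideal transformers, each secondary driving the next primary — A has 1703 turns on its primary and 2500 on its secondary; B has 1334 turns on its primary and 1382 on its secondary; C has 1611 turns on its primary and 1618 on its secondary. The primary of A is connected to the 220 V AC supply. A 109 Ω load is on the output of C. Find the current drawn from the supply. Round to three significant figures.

Secondary of A: V = 220.00 × 2500/1703 = 322.96 V.
Secondary of B: V = 322.96 × 1382/1334 = 334.58 V.
Secondary of C: V = 334.58 × 1618/1611 = 336.03 V.
I_load = 336.03/109 = 3.0829 A, so P_out = 336.03 × 3.0829 = 1036.0 W.
All ideal ⇒ P_in = P_out, so I_supply = 1036.0/220 = 4.71 A.

I_supply ≈ 4.71 A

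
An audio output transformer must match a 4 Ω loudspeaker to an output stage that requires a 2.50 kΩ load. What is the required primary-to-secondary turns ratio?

Z_p/Z_s = (N_p/N_s)², so N_p/N_s = √(2500/4) = √625 = 25.0.

N_p/N_s ≈ 25.0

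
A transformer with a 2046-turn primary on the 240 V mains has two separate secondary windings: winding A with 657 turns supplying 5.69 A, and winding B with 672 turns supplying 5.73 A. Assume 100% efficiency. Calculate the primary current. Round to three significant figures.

I_p ≈ 3.71 A

V_A = 240 × 657/2046 = 77.067 V; V_B = 240 × 672/2046 = 78.827 V.
P_out = V_A I_A + V_B I_B = 77.067×5.69 + 78.827×5.73 = 438.51 + 451.68 = 890.19 W.
Ideal ⇒ P_in = P_out, so I_p = P_out/V_p = 890.19/240 = 3.71 A.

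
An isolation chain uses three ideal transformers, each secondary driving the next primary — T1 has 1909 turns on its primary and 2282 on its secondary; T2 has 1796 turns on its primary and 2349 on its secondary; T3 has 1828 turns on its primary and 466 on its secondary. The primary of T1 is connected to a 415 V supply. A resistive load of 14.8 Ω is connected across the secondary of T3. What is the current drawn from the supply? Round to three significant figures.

I_supply ≈ 4.45 A

Secondary of T1: V = 415.00 × 2282/1909 = 496.09 V.
Secondary of T2: V = 496.09 × 2349/1796 = 648.84 V.
Secondary of T3: V = 648.84 × 466/1828 = 165.40 V.
I_load = 165.40/14.8 = 11.176 A, so P_out = 165.40 × 11.176 = 1848.5 W.
All ideal ⇒ P_in = P_out, so I_supply = 1848.5/415 = 4.45 A.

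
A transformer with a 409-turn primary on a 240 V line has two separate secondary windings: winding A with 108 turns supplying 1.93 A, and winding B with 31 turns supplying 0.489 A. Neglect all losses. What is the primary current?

V_A = 240 × 108/409 = 63.374 V; V_B = 240 × 31/409 = 18.191 V.
P_out = V_A I_A + V_B I_B = 63.374×1.93 + 18.191×0.489 = 122.31 + 8.8953 = 131.21 W.
Ideal ⇒ P_in = P_out, so I_p = P_out/V_p = 131.21/240 = 0.547 A.

I_p ≈ 0.547 A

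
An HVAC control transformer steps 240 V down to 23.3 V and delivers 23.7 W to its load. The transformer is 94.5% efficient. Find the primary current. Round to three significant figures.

I_p ≈ 0.104 A

P_in = P_out/η = 23.7/0.945 = 25.079 W.
I_p = P_in/V_p = 25.079/240 = 0.104 A.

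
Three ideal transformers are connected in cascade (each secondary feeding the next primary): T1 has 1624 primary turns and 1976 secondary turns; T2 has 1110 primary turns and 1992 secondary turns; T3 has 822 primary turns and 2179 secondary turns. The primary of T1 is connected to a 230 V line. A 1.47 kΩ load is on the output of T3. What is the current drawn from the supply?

I_supply ≈ 5.24 A

After T1: V = 230.00 × 1976/1624 = 279.85 V.
After T2: V = 279.85 × 1992/1110 = 502.22 V.
After T3: V = 502.22 × 2179/822 = 1331.3 V.
I_load = 1331.3/1470 = 0.90566 A, so P_out = 1331.3 × 0.90566 = 1205.7 W.
All ideal ⇒ P_in = P_out, so I_supply = 1205.7/230 = 5.24 A.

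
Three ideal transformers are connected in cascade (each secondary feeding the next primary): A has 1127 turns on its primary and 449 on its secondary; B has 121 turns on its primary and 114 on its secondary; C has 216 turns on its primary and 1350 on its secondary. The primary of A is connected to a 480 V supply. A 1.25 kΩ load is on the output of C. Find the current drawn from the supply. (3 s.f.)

I_supply ≈ 2.11 A

Secondary of A: V = 480.00 × 449/1127 = 191.23 V.
Secondary of B: V = 191.23 × 114/121 = 180.17 V.
Secondary of C: V = 180.17 × 1350/216 = 1126.1 V.
I_load = 1126.1/1250 = 0.90085 A, so P_out = 1126.1 × 0.90085 = 1014.4 W.
All ideal ⇒ P_in = P_out, so I_supply = 1014.4/480 = 2.11 A.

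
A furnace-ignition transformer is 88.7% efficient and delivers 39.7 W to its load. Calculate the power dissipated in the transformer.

P_in = P_out/η = 39.7/0.887 = 44.7576 W.
P_loss = P_in − P_out = 44.7576 − 39.7 = 5.06 W.

P_loss ≈ 5.06 W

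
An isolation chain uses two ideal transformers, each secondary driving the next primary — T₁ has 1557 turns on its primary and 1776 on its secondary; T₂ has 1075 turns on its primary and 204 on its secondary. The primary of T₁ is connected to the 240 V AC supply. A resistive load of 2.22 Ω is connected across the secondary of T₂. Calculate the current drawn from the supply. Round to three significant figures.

I_supply ≈ 5.07 A

After T₁: V = 240.00 × 1776/1557 = 273.76 V.
After T₂: V = 273.76 × 204/1075 = 51.950 V.
I_load = 51.950/2.22 = 23.401 A, so P_out = 51.950 × 23.401 = 1215.7 W.
All ideal ⇒ P_in = P_out, so I_supply = 1215.7/240 = 5.07 A.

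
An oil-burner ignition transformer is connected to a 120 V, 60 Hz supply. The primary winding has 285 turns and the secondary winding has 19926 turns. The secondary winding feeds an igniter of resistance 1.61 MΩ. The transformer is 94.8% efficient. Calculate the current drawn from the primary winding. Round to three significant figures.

V_s = 120 × 19926/285 = 8389.9 V.
I_s = V_s/R = 8389.9/(1.61×10^6) = 0.0052111 A.
P_out = V_s I_s = 8389.9 × 0.0052111 = 43.721 W.
P_in = P_out/η = 43.721/0.948 = 46.119 W.
I_p = P_in/V_p = 46.119/120 = 0.384 A.

I_p ≈ 0.384 A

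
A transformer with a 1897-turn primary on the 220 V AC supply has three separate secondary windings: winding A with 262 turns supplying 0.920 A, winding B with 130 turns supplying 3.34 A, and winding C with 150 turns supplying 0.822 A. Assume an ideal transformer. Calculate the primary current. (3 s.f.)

V_A = 220 × 262/1897 = 30.385 V; V_B = 220 × 130/1897 = 15.076 V; V_C = 220 × 150/1897 = 17.396 V.
P_out = V_A I_A + V_B I_B + V_C I_C = 30.385×0.920 + 15.076×3.34 + 17.396×0.822 = 27.954 + 50.355 + 14.299 = 92.609 W.
Ideal ⇒ P_in = P_out, so I_p = P_out/V_p = 92.609/220 = 0.421 A.

I_p ≈ 0.421 A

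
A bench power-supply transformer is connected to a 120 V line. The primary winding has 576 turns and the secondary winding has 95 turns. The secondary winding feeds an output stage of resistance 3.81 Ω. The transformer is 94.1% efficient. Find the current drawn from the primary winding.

I_p ≈ 0.910 A

V_s = 120 × 95/576 = 19.792 V.
I_s = V_s/R = 19.792/3.81 = 5.1947 A.
P_out = V_s I_s = 19.792 × 5.1947 = 102.81 W.
P_in = P_out/η = 102.81/0.941 = 109.26 W.
I_p = P_in/V_p = 109.26/120 = 0.910 A.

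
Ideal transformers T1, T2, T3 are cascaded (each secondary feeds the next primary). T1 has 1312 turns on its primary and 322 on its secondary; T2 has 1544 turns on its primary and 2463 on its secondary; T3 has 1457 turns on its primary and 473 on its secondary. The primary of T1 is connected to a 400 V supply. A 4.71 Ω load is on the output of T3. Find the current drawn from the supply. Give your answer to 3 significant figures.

After T1: V = 400.00 × 322/1312 = 98.171 V.
After T2: V = 98.171 × 2463/1544 = 156.60 V.
After T3: V = 156.60 × 473/1457 = 50.839 V.
I_load = 50.839/4.71 = 10.794 A, so P_out = 50.839 × 10.794 = 548.76 W.
All ideal ⇒ P_in = P_out, so I_supply = 548.76/400 = 1.37 A.

I_supply ≈ 1.37 A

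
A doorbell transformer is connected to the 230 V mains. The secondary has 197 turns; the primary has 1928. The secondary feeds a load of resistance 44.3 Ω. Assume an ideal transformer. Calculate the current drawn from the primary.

I_p ≈ 0.0542 A

V_s = V_p × N_s/N_p = 230 × 197/1928 = 23.501 V.
I_s = V_s/R = 23.501/44.3 = 0.53050 A.
For an ideal transformer I_p N_p = I_s N_s, so I_p = 0.53050 × 197/1928 = 0.0542 A.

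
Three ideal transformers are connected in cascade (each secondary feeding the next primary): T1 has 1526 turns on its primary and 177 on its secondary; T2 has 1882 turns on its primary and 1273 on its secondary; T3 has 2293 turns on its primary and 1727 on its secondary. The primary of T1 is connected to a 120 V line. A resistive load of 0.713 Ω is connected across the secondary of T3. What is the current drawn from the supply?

Secondary of T1: V = 120.00 × 177/1526 = 13.919 V.
Secondary of T2: V = 13.919 × 1273/1882 = 9.4147 V.
Secondary of T3: V = 9.4147 × 1727/2293 = 7.0908 V.
I_load = 7.0908/0.713 = 9.9451 A, so P_out = 7.0908 × 9.9451 = 70.519 W.
All ideal ⇒ P_in = P_out, so I_supply = 70.519/120 = 0.588 A.

I_supply ≈ 0.588 A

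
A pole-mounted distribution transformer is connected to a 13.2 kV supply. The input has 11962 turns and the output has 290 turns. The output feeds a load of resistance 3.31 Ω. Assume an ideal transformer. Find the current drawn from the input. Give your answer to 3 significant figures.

I_in ≈ 2.34 A

V_out = V_in × N_out/N_in = 13200 × 290/11962 = 320.01 V.
I_out = V_out/R = 320.01/3.31 = 96.681 A.
For an ideal transformer I_in N_in = I_out N_out, so I_in = 96.681 × 290/11962 = 2.34 A.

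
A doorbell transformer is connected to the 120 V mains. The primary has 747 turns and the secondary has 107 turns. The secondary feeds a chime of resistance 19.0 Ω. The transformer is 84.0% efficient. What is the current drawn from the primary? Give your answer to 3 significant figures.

I_p ≈ 0.154 A

V_s = 120 × 107/747 = 17.189 V.
I_s = V_s/R = 17.189/19.0 = 0.90467 A.
P_out = V_s I_s = 17.189 × 0.90467 = 15.550 W.
P_in = P_out/η = 15.550/0.840 = 18.512 W.
I_p = P_in/V_p = 18.512/120 = 0.154 A.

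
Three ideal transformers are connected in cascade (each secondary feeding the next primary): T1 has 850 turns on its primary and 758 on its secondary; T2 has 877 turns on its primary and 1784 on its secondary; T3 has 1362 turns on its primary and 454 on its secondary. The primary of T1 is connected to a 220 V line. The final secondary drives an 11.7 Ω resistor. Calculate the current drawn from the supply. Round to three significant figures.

Secondary of T1: V = 220.00 × 758/850 = 196.19 V.
Secondary of T2: V = 196.19 × 1784/877 = 399.09 V.
Secondary of T3: V = 399.09 × 454/1362 = 133.03 V.
I_load = 133.03/11.7 = 11.370 A, so P_out = 133.03 × 11.370 = 1512.5 W.
All ideal ⇒ P_in = P_out, so I_supply = 1512.5/220 = 6.88 A.

I_supply ≈ 6.88 A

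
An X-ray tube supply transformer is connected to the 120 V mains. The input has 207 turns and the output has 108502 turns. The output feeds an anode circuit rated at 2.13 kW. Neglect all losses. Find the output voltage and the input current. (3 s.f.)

V_out = V_in × N_out/N_in = 120 × 108502/207 = 62900 V.
I_out = P/V_out = 2130/62900 = 0.033863 A.
I_in = I_out × N_out/N_in = 0.033863 × 108502/207 = 17.8 A.

V_out ≈ 62900 V, I_in ≈ 17.8 A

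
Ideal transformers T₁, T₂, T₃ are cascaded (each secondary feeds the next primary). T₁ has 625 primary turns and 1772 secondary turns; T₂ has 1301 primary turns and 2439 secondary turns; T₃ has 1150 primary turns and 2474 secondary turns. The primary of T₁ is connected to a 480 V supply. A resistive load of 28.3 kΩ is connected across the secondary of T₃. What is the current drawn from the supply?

Secondary of T₁: V = 480.00 × 1772/625 = 1360.9 V.
Secondary of T₂: V = 1360.9 × 2439/1301 = 2551.3 V.
Secondary of T₃: V = 2551.3 × 2474/1150 = 5488.6 V.
I_load = 5488.6/28300 = 0.19394 A, so P_out = 5488.6 × 0.19394 = 1064.5 W.
All ideal ⇒ P_in = P_out, so I_supply = 1064.5/480 = 2.22 A.

I_supply ≈ 2.22 A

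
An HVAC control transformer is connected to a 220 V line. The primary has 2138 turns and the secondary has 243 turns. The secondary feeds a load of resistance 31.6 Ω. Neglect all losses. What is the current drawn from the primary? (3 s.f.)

I_p ≈ 0.0899 A

V_s = V_p × N_s/N_p = 220 × 243/2138 = 25.005 V.
I_s = V_s/R = 25.005/31.6 = 0.79129 A.
For an ideal transformer I_p N_p = I_s N_s, so I_p = 0.79129 × 243/2138 = 0.0899 A.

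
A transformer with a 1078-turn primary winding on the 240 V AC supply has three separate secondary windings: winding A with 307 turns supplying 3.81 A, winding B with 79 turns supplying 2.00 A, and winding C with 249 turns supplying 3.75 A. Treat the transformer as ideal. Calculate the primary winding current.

V_A = 240 × 307/1078 = 68.349 V; V_B = 240 × 79/1078 = 17.588 V; V_C = 240 × 249/1078 = 55.436 V.
P_out = V_A I_A + V_B I_B + V_C I_C = 68.349×3.81 + 17.588×2.00 + 55.436×3.75 = 260.41 + 35.176 + 207.88 = 503.47 W.
Ideal ⇒ P_in = P_out, so I_p = P_out/V_p = 503.47/240 = 2.10 A.

I_p ≈ 2.10 A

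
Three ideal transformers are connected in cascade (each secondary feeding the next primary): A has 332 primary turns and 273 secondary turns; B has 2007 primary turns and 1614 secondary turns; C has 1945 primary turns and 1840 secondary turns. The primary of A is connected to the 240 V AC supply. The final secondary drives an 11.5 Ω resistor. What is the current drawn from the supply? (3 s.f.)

I_supply ≈ 8.17 A

After A: V = 240.00 × 273/332 = 197.35 V.
After B: V = 197.35 × 1614/2007 = 158.71 V.
After C: V = 158.71 × 1840/1945 = 150.14 V.
I_load = 150.14/11.5 = 13.055 A, so P_out = 150.14 × 13.055 = 1960.1 W.
All ideal ⇒ P_in = P_out, so I_supply = 1960.1/240 = 8.17 A.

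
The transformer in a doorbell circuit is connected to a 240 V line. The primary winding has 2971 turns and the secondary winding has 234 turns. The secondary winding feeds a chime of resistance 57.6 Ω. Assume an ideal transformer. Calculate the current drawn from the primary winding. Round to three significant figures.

V_s = V_p × N_s/N_p = 240 × 234/2971 = 18.903 V.
I_s = V_s/R = 18.903/57.6 = 0.32817 A.
For an ideal transformer I_p N_p = I_s N_s, so I_p = 0.32817 × 234/2971 = 0.0258 A.

I_p ≈ 0.0258 A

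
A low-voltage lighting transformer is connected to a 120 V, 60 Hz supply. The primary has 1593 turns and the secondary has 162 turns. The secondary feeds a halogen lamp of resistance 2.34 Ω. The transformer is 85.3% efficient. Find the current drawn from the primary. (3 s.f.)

I_p ≈ 0.622 A

V_s = 120 × 162/1593 = 12.203 V.
I_s = V_s/R = 12.203/2.34 = 5.2151 A.
P_out = V_s I_s = 12.203 × 5.2151 = 63.642 W.
P_in = P_out/η = 63.642/0.853 = 74.610 W.
I_p = P_in/V_p = 74.610/120 = 0.622 A.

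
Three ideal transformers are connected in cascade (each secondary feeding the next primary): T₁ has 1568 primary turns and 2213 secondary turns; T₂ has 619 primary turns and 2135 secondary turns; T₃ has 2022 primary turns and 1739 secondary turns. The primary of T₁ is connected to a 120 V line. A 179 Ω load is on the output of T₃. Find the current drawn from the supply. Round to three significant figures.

Secondary of T₁: V = 120.00 × 2213/1568 = 169.36 V.
Secondary of T₂: V = 169.36 × 2135/619 = 584.15 V.
Secondary of T₃: V = 584.15 × 1739/2022 = 502.39 V.
I_load = 502.39/179 = 2.8067 A, so P_out = 502.39 × 2.8067 = 1410.0 W.
All ideal ⇒ P_in = P_out, so I_supply = 1410.0/120 = 11.8 A.

I_supply ≈ 11.8 A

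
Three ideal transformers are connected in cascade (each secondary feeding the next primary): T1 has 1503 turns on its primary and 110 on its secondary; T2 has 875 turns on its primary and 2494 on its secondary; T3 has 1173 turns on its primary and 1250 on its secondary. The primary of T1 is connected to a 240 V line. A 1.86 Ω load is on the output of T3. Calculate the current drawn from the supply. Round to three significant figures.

After T1: V = 240.00 × 110/1503 = 17.565 V.
After T2: V = 17.565 × 2494/875 = 50.065 V.
After T3: V = 50.065 × 1250/1173 = 53.351 V.
I_load = 53.351/1.86 = 28.684 A, so P_out = 53.351 × 28.684 = 1530.3 W.
All ideal ⇒ P_in = P_out, so I_supply = 1530.3/240 = 6.38 A.

I_supply ≈ 6.38 A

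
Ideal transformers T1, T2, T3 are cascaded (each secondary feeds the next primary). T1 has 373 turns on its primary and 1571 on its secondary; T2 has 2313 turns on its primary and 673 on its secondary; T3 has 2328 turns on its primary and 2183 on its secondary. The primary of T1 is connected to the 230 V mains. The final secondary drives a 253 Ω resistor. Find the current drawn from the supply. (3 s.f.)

I_supply ≈ 1.20 A

After T1: V = 230.00 × 1571/373 = 968.71 V.
After T2: V = 968.71 × 673/2313 = 281.86 V.
After T3: V = 281.86 × 2183/2328 = 264.31 V.
I_load = 264.31/253 = 1.0447 A, so P_out = 264.31 × 1.0447 = 276.12 W.
All ideal ⇒ P_in = P_out, so I_supply = 276.12/230 = 1.20 A.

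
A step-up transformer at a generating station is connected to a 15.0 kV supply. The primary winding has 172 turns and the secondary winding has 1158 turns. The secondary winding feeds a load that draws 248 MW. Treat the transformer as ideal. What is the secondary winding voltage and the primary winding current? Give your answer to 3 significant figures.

V_s = V_p × N_s/N_p = 15000 × 1158/172 = 100990 V.
I_s = P/V_s = 2.48×10^8/100990 = 2455.7 A.
I_p = I_s × N_s/N_p = 2455.7 × 1158/172 = 16500 A.

V_s ≈ 101000 V, I_p ≈ 16500 A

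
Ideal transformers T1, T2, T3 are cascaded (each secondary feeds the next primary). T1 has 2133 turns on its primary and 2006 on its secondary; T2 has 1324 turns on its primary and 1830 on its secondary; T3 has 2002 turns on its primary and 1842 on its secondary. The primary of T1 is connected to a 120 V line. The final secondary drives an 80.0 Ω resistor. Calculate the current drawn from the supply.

I_supply ≈ 2.15 A

Secondary of T1: V = 120.00 × 2006/2133 = 112.86 V.
Secondary of T2: V = 112.86 × 1830/1324 = 155.99 V.
Secondary of T3: V = 155.99 × 1842/2002 = 143.52 V.
I_load = 143.52/80.0 = 1.7940 A, so P_out = 143.52 × 1.7940 = 257.47 W.
All ideal ⇒ P_in = P_out, so I_supply = 257.47/120 = 2.15 A.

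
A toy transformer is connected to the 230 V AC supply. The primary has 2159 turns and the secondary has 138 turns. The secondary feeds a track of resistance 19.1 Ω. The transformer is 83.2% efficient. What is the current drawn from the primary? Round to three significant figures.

V_s = 230 × 138/2159 = 14.701 V.
I_s = V_s/R = 14.701/19.1 = 0.76970 A.
P_out = V_s I_s = 14.701 × 0.76970 = 11.316 W.
P_in = P_out/η = 11.316/0.832 = 13.600 W.
I_p = P_in/V_p = 13.600/230 = 0.0591 A.

I_p ≈ 0.0591 A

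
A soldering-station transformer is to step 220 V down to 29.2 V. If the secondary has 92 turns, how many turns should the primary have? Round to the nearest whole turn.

N_p/N_s = V_p/V_s, so N_p = 92 × 220/29.2 = 693.2 ≈ 693 turns.

N_p = 693 turns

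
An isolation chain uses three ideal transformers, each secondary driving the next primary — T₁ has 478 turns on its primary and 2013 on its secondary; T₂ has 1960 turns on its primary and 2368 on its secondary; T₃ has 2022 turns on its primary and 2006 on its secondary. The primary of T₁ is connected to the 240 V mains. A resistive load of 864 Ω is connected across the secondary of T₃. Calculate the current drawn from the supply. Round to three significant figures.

I_supply ≈ 7.08 A

After T₁: V = 240.00 × 2013/478 = 1010.7 V.
After T₂: V = 1010.7 × 2368/1960 = 1221.1 V.
After T₃: V = 1221.1 × 2006/2022 = 1211.4 V.
I_load = 1211.4/864 = 1.4021 A, so P_out = 1211.4 × 1.4021 = 1698.6 W.
All ideal ⇒ P_in = P_out, so I_supply = 1698.6/240 = 7.08 A.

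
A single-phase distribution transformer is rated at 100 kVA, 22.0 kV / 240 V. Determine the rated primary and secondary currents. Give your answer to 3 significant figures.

I_p ≈ 4.55 A, I_s ≈ 417 A

I_p = S/V_p = 100000/22000 = 4.55 A.
I_s = S/V_s = 100000/240 = 417 A.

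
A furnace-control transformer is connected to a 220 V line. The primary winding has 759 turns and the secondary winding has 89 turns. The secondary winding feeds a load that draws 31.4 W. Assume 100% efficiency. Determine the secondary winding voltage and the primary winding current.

V_s = V_p × N_s/N_p = 220 × 89/759 = 25.797 V.
I_s = P/V_s = 31.4/25.797 = 1.2172 A.
I_p = I_s × N_s/N_p = 1.2172 × 89/759 = 0.143 A.

V_s ≈ 25.8 V, I_p ≈ 0.143 A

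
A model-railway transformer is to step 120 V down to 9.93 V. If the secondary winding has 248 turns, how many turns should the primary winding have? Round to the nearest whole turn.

N_p/N_s = V_p/V_s, so N_p = 248 × 120/9.93 = 2997.0 ≈ 2997 turns.

N_p = 2997 turns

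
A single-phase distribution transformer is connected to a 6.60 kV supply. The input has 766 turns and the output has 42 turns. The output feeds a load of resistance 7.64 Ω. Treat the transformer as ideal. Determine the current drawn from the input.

V_out = V_in × N_out/N_in = 6600 × 42/766 = 361.88 V.
I_out = V_out/R = 361.88/7.64 = 47.366 A.
For an ideal transformer I_in N_in = I_out N_out, so I_in = 47.366 × 42/766 = 2.60 A.

I_in ≈ 2.60 A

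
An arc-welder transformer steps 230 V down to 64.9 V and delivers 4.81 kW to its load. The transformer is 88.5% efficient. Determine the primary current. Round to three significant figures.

I_p ≈ 23.6 A

P_in = P_out/η = 4810/0.885 = 5435.0 W.
I_p = P_in/V_p = 5435.0/230 = 23.6 A.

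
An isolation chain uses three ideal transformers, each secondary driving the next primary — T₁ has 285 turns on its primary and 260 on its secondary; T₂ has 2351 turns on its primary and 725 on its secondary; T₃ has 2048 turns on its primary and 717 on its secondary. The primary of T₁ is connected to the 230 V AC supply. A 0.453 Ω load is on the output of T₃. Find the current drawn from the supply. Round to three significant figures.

I_supply ≈ 4.93 A

Secondary of T₁: V = 230.00 × 260/285 = 209.82 V.
Secondary of T₂: V = 209.82 × 725/2351 = 64.706 V.
Secondary of T₃: V = 64.706 × 717/2048 = 22.653 V.
I_load = 22.653/0.453 = 50.007 A, so P_out = 22.653 × 50.007 = 1132.8 W.
All ideal ⇒ P_in = P_out, so I_supply = 1132.8/230 = 4.93 A.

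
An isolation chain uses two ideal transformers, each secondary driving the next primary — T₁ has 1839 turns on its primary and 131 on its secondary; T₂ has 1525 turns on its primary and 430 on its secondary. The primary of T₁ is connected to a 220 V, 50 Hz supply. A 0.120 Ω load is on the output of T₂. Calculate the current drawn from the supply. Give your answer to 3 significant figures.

I_supply ≈ 0.740 A

Secondary of T₁: V = 220.00 × 131/1839 = 15.672 V.
Secondary of T₂: V = 15.672 × 430/1525 = 4.4189 V.
I_load = 4.4189/0.120 = 36.824 A, so P_out = 4.4189 × 36.824 = 162.72 W.
All ideal ⇒ P_in = P_out, so I_supply = 162.72/220 = 0.740 A.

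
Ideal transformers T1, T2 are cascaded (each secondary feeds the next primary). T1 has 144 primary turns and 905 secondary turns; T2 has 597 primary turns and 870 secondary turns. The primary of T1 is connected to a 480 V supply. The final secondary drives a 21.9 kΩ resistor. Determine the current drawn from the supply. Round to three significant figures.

Secondary of T1: V = 480.00 × 905/144 = 3016.7 V.
Secondary of T2: V = 3016.7 × 870/597 = 4396.1 V.
I_load = 4396.1/21900 = 0.20074 A, so P_out = 4396.1 × 0.20074 = 882.47 W.
All ideal ⇒ P_in = P_out, so I_supply = 882.47/480 = 1.84 A.

I_supply ≈ 1.84 A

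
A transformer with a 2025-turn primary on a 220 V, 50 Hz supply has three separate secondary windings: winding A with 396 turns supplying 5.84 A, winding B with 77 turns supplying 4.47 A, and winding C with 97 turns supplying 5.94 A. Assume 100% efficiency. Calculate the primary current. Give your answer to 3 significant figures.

I_p ≈ 1.60 A

V_A = 220 × 396/2025 = 43.022 V; V_B = 220 × 77/2025 = 8.3654 V; V_C = 220 × 97/2025 = 10.538 V.
P_out = V_A I_A + V_B I_B + V_C I_C = 43.022×5.84 + 8.3654×4.47 + 10.538×5.94 = 251.25 + 37.393 + 62.597 = 351.24 W.
Ideal ⇒ P_in = P_out, so I_p = P_out/V_p = 351.24/220 = 1.60 A.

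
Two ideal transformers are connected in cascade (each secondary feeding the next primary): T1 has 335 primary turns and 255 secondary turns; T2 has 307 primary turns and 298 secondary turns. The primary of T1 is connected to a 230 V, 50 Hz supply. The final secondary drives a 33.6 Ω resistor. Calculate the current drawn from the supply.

I_supply ≈ 3.74 A

Secondary of T1: V = 230.00 × 255/335 = 175.07 V.
Secondary of T2: V = 175.07 × 298/307 = 169.94 V.
I_load = 169.94/33.6 = 5.0578 A, so P_out = 169.94 × 5.0578 = 859.53 W.
All ideal ⇒ P_in = P_out, so I_supply = 859.53/230 = 3.74 A.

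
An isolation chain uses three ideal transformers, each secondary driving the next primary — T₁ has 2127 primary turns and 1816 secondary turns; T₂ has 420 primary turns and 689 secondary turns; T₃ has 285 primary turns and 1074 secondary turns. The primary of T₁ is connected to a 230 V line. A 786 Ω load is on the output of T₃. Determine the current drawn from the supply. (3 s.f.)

After T₁: V = 230.00 × 1816/2127 = 196.37 V.
After T₂: V = 196.37 × 689/420 = 322.14 V.
After T₃: V = 322.14 × 1074/285 = 1214.0 V.
I_load = 1214.0/786 = 1.5445 A, so P_out = 1214.0 × 1.5445 = 1874.9 W.
All ideal ⇒ P_in = P_out, so I_supply = 1874.9/230 = 8.15 A.

I_supply ≈ 8.15 A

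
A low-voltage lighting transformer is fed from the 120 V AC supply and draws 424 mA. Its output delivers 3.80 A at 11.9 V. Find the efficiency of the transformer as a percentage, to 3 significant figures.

P_in = 120 × 0.424 = 50.8800 W.
P_out = 11.9 × 3.80 = 45.2200 W.
η = P_out/P_in = 45.2200/50.8800 = 0.889.

η ≈ 88.9%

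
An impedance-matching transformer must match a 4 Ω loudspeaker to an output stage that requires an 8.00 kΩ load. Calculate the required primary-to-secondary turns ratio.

Z_p/Z_s = (N_p/N_s)², so N_p/N_s = √(8000/4) = √2000 = 44.7.

N_p/N_s ≈ 44.7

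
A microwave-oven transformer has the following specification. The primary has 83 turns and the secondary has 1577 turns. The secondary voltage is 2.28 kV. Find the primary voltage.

V_p ≈ 120 V

V_p/V_s = N_p/N_s, so V_p = 2280 × 83/1577 = 120 V.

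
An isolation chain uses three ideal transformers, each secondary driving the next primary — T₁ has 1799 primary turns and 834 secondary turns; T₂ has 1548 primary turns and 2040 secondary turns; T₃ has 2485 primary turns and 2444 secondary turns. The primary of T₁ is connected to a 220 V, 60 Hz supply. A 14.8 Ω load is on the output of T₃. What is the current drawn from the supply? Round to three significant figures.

I_supply ≈ 5.37 A

Secondary of T₁: V = 220.00 × 834/1799 = 101.99 V.
Secondary of T₂: V = 101.99 × 2040/1548 = 134.41 V.
Secondary of T₃: V = 134.41 × 2444/2485 = 132.19 V.
I_load = 132.19/14.8 = 8.9316 A, so P_out = 132.19 × 8.9316 = 1180.7 W.
All ideal ⇒ P_in = P_out, so I_supply = 1180.7/220 = 5.37 A.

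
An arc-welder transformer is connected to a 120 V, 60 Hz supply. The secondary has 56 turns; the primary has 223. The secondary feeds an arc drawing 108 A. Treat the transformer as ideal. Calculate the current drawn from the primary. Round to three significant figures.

I_p ≈ 27.1 A

For an ideal transformer I_p N_p = I_s N_s, so I_p = 108 × 56/223 = 27.1 A.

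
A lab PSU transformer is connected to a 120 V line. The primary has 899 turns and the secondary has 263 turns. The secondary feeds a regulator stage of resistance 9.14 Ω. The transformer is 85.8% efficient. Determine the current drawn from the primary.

V_s = 120 × 263/899 = 35.106 V.
I_s = V_s/R = 35.106/9.14 = 3.8409 A.
P_out = V_s I_s = 35.106 × 3.8409 = 134.84 W.
P_in = P_out/η = 134.84/0.858 = 157.15 W.
I_p = P_in/V_p = 157.15/120 = 1.31 A.

I_p ≈ 1.31 A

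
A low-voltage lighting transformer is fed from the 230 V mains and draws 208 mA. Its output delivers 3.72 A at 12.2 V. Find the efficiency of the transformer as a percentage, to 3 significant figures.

P_in = 230 × 0.208 = 47.8400 W.
P_out = 12.2 × 3.72 = 45.3840 W.
η = P_out/P_in = 45.3840/47.8400 = 0.949.

η ≈ 94.9%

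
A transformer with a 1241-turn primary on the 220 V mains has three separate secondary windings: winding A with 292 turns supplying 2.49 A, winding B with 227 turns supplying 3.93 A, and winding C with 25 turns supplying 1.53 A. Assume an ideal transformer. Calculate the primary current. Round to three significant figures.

V_A = 220 × 292/1241 = 51.765 V; V_B = 220 × 227/1241 = 40.242 V; V_C = 220 × 25/1241 = 4.4319 V.
P_out = V_A I_A + V_B I_B + V_C I_C = 51.765×2.49 + 40.242×3.93 + 4.4319×1.53 = 128.89 + 158.15 + 6.7808 = 293.82 W.
Ideal ⇒ P_in = P_out, so I_p = P_out/V_p = 293.82/220 = 1.34 A.

I_p ≈ 1.34 A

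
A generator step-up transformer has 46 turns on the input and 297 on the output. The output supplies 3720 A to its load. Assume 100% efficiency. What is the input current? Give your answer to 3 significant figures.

I_in ≈ 24000 A

For an ideal transformer I_in/I_out = N_out/N_in, so I_in = 3720 × 297/46 = 24000 A.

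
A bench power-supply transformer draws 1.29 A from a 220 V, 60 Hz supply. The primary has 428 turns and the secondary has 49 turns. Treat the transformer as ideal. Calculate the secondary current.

I_s ≈ 11.3 A

I_s/I_p = N_p/N_s, so I_s = 1.29 × 428/49 = 11.3 A.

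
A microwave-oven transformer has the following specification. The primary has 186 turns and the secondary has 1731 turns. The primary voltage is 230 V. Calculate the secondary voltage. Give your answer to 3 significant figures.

V_s/V_p = N_s/N_p, so V_s = 230 × 1731/186 = 2140 V.

V_s ≈ 2140 V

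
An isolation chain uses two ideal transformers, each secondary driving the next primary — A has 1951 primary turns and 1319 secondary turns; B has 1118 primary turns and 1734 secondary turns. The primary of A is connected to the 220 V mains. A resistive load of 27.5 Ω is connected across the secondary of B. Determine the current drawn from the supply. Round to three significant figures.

I_supply ≈ 8.80 A

After A: V = 220.00 × 1319/1951 = 148.73 V.
After B: V = 148.73 × 1734/1118 = 230.68 V.
I_load = 230.68/27.5 = 8.3885 A, so P_out = 230.68 × 8.3885 = 1935.1 W.
All ideal ⇒ P_in = P_out, so I_supply = 1935.1/220 = 8.80 A.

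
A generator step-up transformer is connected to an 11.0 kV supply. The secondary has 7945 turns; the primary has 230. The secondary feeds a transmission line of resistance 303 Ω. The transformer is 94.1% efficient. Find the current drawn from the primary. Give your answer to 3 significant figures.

I_p ≈ 46000 A

V_s = 11000 × 7945/230 = 379980 V.
I_s = V_s/R = 379980/303 = 1254.1 A.
P_out = V_s I_s = 379980 × 1254.1 = 4.7651×10^8 W.
P_in = P_out/η = 4.7651×10^8/0.941 = 5.0639×10^8 W.
I_p = P_in/V_p = 5.0639×10^8/11000 = 46000 A.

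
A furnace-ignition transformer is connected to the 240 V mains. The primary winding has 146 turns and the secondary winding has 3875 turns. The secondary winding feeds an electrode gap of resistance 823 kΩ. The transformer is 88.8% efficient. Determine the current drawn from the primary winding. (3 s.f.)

I_p ≈ 0.231 A

V_s = 240 × 3875/146 = 6369.9 V.
I_s = V_s/R = 6369.9/823000 = 0.0077398 A.
P_out = V_s I_s = 6369.9 × 0.0077398 = 49.302 W.
P_in = P_out/η = 49.302/0.888 = 55.520 W.
I_p = P_in/V_p = 55.520/240 = 0.231 A.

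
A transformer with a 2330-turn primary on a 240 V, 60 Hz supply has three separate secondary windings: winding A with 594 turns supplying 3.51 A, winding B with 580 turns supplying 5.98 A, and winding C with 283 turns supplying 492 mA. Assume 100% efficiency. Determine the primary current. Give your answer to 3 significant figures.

V_A = 240 × 594/2330 = 61.185 V; V_B = 240 × 580/2330 = 59.742 V; V_C = 240 × 283/2330 = 29.150 V.
P_out = V_A I_A + V_B I_B + V_C I_C = 61.185×3.51 + 59.742×5.98 + 29.150×0.492 = 214.76 + 357.26 + 14.342 = 586.36 W.
Ideal ⇒ P_in = P_out, so I_p = P_out/V_p = 586.36/240 = 2.44 A.

I_p ≈ 2.44 A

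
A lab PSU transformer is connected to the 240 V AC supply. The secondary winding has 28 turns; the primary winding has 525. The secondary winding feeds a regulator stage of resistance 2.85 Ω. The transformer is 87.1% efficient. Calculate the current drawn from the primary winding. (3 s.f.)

I_p ≈ 0.275 A

V_s = 240 × 28/525 = 12.800 V.
I_s = V_s/R = 12.800/2.85 = 4.4912 A.
P_out = V_s I_s = 12.800 × 4.4912 = 57.488 W.
P_in = P_out/η = 57.488/0.871 = 66.002 W.
I_p = P_in/V_p = 66.002/240 = 0.275 A.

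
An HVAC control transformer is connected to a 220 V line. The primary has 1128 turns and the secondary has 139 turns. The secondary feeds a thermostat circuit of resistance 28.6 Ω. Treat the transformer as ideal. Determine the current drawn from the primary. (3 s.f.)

V_s = V_p × N_s/N_p = 220 × 139/1128 = 27.110 V.
I_s = V_s/R = 27.110/28.6 = 0.94790 A.
For an ideal transformer I_p N_p = I_s N_s, so I_p = 0.94790 × 139/1128 = 0.117 A.

I_p ≈ 0.117 A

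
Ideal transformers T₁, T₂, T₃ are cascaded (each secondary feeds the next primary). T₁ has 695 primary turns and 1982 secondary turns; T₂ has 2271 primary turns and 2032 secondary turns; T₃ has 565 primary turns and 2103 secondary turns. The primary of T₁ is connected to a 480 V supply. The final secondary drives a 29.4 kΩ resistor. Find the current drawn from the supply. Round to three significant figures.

After T₁: V = 480.00 × 1982/695 = 1368.9 V.
After T₂: V = 1368.9 × 2032/2271 = 1224.8 V.
After T₃: V = 1224.8 × 2103/565 = 4558.9 V.
I_load = 4558.9/29400 = 0.15506 A, so P_out = 4558.9 × 0.15506 = 706.92 W.
All ideal ⇒ P_in = P_out, so I_supply = 706.92/480 = 1.47 A.

I_supply ≈ 1.47 A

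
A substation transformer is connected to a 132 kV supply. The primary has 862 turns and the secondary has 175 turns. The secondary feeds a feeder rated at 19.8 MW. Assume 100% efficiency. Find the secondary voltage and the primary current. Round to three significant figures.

V_s ≈ 26800 V, I_p ≈ 150 A

V_s = V_p × N_s/N_p = 132000 × 175/862 = 26798 V.
I_s = P/V_s = 1.98×10^7/26798 = 738.86 A.
I_p = I_s × N_s/N_p = 738.86 × 175/862 = 150 A.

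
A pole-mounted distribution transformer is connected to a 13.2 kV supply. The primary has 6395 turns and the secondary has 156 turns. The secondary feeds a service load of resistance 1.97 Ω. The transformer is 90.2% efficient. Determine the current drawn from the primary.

I_p ≈ 4.42 A

V_s = 13200 × 156/6395 = 322.00 V.
I_s = V_s/R = 322.00/1.97 = 163.45 A.
P_out = V_s I_s = 322.00 × 163.45 = 52632 W.
P_in = P_out/η = 52632/0.902 = 58350 W.
I_p = P_in/V_p = 58350/13200 = 4.42 A.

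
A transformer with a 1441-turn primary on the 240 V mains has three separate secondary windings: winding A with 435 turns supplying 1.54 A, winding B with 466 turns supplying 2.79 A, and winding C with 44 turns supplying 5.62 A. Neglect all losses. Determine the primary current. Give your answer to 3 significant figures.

V_A = 240 × 435/1441 = 72.450 V; V_B = 240 × 466/1441 = 77.613 V; V_C = 240 × 44/1441 = 7.3282 V.
P_out = V_A I_A + V_B I_B + V_C I_C = 72.450×1.54 + 77.613×2.79 + 7.3282×5.62 = 111.57 + 216.54 + 41.185 = 369.30 W.
Ideal ⇒ P_in = P_out, so I_p = P_out/V_p = 369.30/240 = 1.54 A.

I_p ≈ 1.54 A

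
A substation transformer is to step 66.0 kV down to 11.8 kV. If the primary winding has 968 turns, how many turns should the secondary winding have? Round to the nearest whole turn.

N_s = 173 turns

N_s/N_p = V_s/V_p, so N_s = 968 × 11800/66000 = 173.1 ≈ 173 turns.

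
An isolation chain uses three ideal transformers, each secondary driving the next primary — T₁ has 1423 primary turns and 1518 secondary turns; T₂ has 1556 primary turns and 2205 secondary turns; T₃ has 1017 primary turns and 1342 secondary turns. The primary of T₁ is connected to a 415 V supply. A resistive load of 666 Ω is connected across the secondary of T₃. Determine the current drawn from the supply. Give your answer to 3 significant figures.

After T₁: V = 415.00 × 1518/1423 = 442.71 V.
After T₂: V = 442.71 × 2205/1556 = 627.36 V.
After T₃: V = 627.36 × 1342/1017 = 827.84 V.
I_load = 827.84/666 = 1.2430 A, so P_out = 827.84 × 1.2430 = 1029.0 W.
All ideal ⇒ P_in = P_out, so I_supply = 1029.0/415 = 2.48 A.

I_supply ≈ 2.48 A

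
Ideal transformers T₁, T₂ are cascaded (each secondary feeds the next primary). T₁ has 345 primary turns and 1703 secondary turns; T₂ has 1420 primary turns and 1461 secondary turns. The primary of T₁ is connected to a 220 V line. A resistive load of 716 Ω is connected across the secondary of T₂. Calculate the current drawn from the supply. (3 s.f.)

I_supply ≈ 7.93 A

After T₁: V = 220.00 × 1703/345 = 1086.0 V.
After T₂: V = 1086.0 × 1461/1420 = 1117.3 V.
I_load = 1117.3/716 = 1.5605 A, so P_out = 1117.3 × 1.5605 = 1743.6 W.
All ideal ⇒ P_in = P_out, so I_supply = 1743.6/220 = 7.93 A.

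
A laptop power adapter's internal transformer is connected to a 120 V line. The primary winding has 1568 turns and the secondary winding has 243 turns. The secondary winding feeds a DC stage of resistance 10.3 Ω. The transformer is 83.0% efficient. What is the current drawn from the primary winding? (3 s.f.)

I_p ≈ 0.337 A

V_s = 120 × 243/1568 = 18.597 V.
I_s = V_s/R = 18.597/10.3 = 1.8055 A.
P_out = V_s I_s = 18.597 × 1.8055 = 33.577 W.
P_in = P_out/η = 33.577/0.830 = 40.455 W.
I_p = P_in/V_p = 40.455/120 = 0.337 A.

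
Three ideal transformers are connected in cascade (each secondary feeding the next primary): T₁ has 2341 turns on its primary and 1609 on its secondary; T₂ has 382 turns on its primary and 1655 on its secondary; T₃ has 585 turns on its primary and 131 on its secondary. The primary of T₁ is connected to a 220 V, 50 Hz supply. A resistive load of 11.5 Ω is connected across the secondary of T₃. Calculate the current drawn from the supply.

I_supply ≈ 8.51 A

Secondary of T₁: V = 220.00 × 1609/2341 = 151.21 V.
Secondary of T₂: V = 151.21 × 1655/382 = 655.11 V.
Secondary of T₃: V = 655.11 × 131/585 = 146.70 V.
I_load = 146.70/11.5 = 12.756 A, so P_out = 146.70 × 12.756 = 1871.4 W.
All ideal ⇒ P_in = P_out, so I_supply = 1871.4/220 = 8.51 A.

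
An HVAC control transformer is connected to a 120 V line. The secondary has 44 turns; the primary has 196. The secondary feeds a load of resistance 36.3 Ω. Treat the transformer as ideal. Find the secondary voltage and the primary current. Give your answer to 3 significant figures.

V_s = V_p × N_s/N_p = 120 × 44/196 = 26.939 V.
I_s = V_s/R = 26.939/36.3 = 0.74212 A.
I_p = I_s × N_s/N_p = 0.74212 × 44/196 = 0.167 A.

V_s ≈ 26.9 V, I_p ≈ 0.167 A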